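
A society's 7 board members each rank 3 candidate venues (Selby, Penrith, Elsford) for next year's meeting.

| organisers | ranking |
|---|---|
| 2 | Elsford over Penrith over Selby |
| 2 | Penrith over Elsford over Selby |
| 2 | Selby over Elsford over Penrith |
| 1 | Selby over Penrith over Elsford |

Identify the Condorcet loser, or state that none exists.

Pairwise majorities:
Selby vs Penrith: Penrith wins 4–3.
Selby vs Elsford: 3 to 4, Elsford.
Penrith–Elsford: Elsford 4–3.
Selby loses to every other city — it is the Condorcet loser.

Selby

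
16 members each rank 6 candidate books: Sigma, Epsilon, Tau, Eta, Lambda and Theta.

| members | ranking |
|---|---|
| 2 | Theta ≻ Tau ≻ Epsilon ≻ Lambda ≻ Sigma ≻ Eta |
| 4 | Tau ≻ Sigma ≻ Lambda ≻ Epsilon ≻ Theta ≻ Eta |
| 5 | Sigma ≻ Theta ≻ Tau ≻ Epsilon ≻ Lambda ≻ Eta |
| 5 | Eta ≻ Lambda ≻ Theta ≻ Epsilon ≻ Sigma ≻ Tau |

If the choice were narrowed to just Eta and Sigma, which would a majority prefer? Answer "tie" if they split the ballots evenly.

Ballots ranking Eta above Sigma: 5.
Ballots ranking Sigma above Eta: 16 − 5 = 11.
Sigma wins the head-to-head 11–5.

Sigma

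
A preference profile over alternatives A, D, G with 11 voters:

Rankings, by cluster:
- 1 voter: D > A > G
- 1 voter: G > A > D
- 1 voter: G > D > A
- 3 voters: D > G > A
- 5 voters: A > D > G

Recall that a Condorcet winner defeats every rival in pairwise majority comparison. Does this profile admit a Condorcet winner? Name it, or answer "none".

Check each pair by majority over 11 ballots:
A vs D: A is ranked higher on 1+5 = 6 ballots, D on 5. A wins 6–5.
A vs G: 6 to 5, A.
D vs G: D preferred on 1+3+5 = 9 ballots; D wins 9–2.
A defeats every rival head-to-head and is the Condorcet winner.

A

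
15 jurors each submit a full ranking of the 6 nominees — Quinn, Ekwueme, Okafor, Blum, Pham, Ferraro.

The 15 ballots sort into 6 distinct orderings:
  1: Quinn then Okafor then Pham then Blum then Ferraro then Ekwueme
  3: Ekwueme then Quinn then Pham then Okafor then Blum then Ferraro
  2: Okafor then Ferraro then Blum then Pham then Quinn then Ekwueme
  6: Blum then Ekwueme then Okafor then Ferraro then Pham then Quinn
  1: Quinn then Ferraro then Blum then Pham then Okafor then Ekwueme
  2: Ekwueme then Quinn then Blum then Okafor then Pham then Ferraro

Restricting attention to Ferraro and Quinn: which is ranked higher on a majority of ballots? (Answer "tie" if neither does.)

Ballots ranking Ferraro above Quinn: 2 + 6 = 8.
Ballots ranking Quinn above Ferraro: 15 − 8 = 7.
Ferraro wins the head-to-head 8–7.

Ferraro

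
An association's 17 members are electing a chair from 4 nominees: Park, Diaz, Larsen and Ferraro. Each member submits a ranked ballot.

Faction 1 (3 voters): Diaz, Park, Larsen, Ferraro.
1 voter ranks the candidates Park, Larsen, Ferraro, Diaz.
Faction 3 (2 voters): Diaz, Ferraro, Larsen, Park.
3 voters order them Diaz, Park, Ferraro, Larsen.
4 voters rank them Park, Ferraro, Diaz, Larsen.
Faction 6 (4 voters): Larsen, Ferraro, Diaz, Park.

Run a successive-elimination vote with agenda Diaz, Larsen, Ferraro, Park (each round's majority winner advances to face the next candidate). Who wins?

Round 1: Diaz vs Larsen — 12–5, Diaz advances.
Round 2: Diaz vs Ferraro — 8–9, Ferraro advances.
Round 3: Ferraro vs Park — 6–11, Park advances.
Park survives the agenda.

Park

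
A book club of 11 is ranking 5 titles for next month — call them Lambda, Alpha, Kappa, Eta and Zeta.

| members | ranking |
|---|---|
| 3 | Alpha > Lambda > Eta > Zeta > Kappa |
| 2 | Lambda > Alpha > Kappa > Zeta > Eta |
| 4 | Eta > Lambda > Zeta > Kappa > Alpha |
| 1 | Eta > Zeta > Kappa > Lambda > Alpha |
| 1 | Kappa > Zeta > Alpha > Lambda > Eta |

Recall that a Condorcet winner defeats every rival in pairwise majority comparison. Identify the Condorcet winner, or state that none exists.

Check each pair by majority over 11 ballots:
Lambda vs Alpha: Lambda, 7–4.
Lambda vs Kappa: Lambda, 9–2.
Lambda vs Eta: Lambda, 6–5.
Lambda vs Zeta: Lambda, 9–2.
Alpha–Kappa: Kappa 6–5.
Alpha–Eta: Alpha 6–5.
Alpha–Zeta: Zeta 6–5.
Kappa–Eta: Eta 8–3.
Kappa vs Zeta: Zeta, 8–3.
Eta vs Zeta: Eta, 8–3.
Lambda beats each of Alpha, Kappa, Eta, Zeta — Lambda is the Condorcet winner.

Lambda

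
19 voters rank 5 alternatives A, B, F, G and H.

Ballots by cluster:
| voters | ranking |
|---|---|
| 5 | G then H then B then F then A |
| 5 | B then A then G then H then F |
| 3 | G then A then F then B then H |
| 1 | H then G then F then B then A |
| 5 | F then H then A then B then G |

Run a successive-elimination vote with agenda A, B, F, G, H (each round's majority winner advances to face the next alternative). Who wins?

Round 1: A vs B — 8–11, B advances.
Round 2: B vs F — 10–9, B advances.
Round 3: B vs G — 10–9, B advances.
Round 4: B vs H — 8–11, H advances.
H survives the agenda.

H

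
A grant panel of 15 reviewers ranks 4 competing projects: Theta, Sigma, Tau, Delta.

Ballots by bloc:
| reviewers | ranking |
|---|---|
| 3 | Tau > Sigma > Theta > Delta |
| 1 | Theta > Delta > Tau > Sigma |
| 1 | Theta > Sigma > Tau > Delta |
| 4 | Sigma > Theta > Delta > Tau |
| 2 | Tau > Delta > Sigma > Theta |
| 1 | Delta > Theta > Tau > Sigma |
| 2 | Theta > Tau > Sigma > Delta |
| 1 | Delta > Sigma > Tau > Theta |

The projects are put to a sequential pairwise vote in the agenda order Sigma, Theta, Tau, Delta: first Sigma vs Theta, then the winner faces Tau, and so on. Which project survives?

Round 1: Sigma vs Theta — 10–5, Sigma advances.
Round 2: Sigma vs Tau — 6–9, Tau advances.
Round 3: Tau vs Delta — 8–7, Tau advances.
Tau survives the agenda.

Tau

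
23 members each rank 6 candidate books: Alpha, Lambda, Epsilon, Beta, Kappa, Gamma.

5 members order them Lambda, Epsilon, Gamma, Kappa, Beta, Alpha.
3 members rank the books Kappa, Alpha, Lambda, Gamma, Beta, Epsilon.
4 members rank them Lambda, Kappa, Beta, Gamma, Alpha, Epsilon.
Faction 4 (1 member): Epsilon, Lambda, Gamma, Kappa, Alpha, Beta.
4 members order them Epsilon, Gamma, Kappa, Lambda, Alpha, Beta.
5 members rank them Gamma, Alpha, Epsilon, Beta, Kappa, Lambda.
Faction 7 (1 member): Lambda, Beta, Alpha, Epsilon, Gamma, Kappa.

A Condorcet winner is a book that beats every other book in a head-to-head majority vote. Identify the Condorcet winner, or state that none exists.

Head-to-head results (23 members):
Alpha vs Lambda: 3+5 = 8 for Alpha, 15 for Lambda — Lambda by 15–8.
Alpha vs Epsilon: Alpha is ranked higher on 3+4+5+1 = 13 ballots, Epsilon on 10. Alpha wins 13–10.
Alpha vs Beta: Alpha preferred on 3+1+4+5 = 13 ballots; Alpha wins 13–10.
Alpha vs Kappa: 5+1 = 6 for Alpha, 17 for Kappa — Kappa by 17–6.
Alpha vs Gamma: 4 to 19, Gamma.
Lambda vs Epsilon: Lambda is ranked higher on 5+3+4+1 = 13 ballots, Epsilon on 10. Lambda wins 13–10.
Lambda vs Beta: 5+3+4+1+4+1 = 18 for Lambda, 5 for Beta — Lambda by 18–5.
Lambda vs Kappa: Lambda preferred on 5+4+1+1 = 11 ballots; Kappa wins 12–11.
Lambda vs Gamma: Lambda preferred on 5+3+4+1+1 = 14 ballots; Lambda wins 14–9.
Epsilon vs Beta: Epsilon is ranked higher on 5+1+4+5 = 15 ballots, Beta on 8. Epsilon wins 15–8.
Epsilon vs Kappa: 16 to 7, Epsilon.
Epsilon vs Gamma: 11 to 12, Gamma.
Beta vs Kappa: Beta preferred on 5+1 = 6 ballots; Kappa wins 17–6.
Beta vs Gamma: 4+1 = 5 for Beta, 18 for Gamma — Gamma by 18–5.
Kappa vs Gamma: 7 to 16, Gamma.
Each book drops at least one matchup (Alpha loses to Lambda; Lambda loses to Kappa; Epsilon loses to Alpha; Beta loses to Alpha; Kappa loses to Epsilon; Gamma loses to Lambda); the cycle Alpha → Epsilon → Kappa → Alpha rules out a Condorcet winner.

none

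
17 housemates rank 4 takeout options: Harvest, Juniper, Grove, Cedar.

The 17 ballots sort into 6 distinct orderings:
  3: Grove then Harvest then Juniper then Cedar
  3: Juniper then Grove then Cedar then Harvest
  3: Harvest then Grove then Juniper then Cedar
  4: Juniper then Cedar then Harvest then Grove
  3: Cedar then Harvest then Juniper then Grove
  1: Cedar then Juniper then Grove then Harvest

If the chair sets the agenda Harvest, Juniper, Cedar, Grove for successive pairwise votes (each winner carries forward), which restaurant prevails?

Round 1: Harvest vs Juniper — 9–8, Harvest advances.
Round 2: Harvest vs Cedar — 6–11, Cedar advances.
Round 3: Cedar vs Grove — 8–9, Grove advances.
Grove survives the agenda.

Grove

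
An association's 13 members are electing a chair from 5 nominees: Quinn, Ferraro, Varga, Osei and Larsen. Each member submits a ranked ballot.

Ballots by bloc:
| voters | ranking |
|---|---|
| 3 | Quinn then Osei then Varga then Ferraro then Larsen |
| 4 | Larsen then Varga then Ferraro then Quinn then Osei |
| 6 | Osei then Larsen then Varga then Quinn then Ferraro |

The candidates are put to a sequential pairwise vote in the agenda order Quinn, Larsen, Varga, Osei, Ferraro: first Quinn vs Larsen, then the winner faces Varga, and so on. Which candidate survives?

Osei

Round 1: Quinn vs Larsen — 3–10, Larsen advances.
Round 2: Larsen vs Varga — 10–3, Larsen advances.
Round 3: Larsen vs Osei — 4–9, Osei advances.
Round 4: Osei vs Ferraro — 9–4, Osei advances.
The agenda winner is Osei.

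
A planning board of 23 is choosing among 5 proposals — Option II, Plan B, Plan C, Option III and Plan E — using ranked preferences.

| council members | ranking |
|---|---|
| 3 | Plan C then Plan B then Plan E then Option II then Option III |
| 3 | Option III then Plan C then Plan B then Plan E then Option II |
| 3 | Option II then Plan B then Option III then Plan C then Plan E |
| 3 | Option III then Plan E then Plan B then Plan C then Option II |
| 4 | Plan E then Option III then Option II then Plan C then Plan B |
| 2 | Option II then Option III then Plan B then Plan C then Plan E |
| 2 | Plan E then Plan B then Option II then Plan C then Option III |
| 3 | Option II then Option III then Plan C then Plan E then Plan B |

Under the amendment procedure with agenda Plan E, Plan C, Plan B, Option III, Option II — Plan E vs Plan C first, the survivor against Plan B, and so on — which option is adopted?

Round 1: Plan E vs Plan C — 9–14, Plan C advances.
Round 2: Plan C vs Plan B — 13–10, Plan C advances.
Round 3: Plan C vs Option III — 5–18, Option III advances.
Round 4: Option III vs Option II — 10–13, Option II advances.
Option II survives the agenda.

Option II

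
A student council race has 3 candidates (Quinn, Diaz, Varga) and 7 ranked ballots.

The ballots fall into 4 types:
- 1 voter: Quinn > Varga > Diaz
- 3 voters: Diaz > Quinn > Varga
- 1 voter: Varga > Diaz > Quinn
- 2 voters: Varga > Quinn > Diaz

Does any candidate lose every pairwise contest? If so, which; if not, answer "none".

none

Head-to-head results (7 voters):
Quinn vs Diaz: Diaz, 4–3.
Quinn vs Varga: Quinn, 4–3.
Diaz vs Varga: Varga, 4–3.
No candidate is winless: Quinn beats Varga; Diaz beats Quinn; Varga beats Diaz. There is no Condorcet loser.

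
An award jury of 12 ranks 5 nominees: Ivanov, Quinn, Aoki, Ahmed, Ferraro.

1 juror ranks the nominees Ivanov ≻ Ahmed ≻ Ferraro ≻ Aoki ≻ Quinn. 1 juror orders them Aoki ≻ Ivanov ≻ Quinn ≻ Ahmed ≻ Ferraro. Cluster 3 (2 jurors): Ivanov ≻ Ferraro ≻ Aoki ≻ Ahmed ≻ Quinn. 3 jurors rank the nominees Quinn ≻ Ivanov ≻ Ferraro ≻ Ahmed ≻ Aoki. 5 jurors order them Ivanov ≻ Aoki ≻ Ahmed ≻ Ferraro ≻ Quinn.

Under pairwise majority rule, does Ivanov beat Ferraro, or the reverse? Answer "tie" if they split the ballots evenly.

Ivanov

Ballots ranking Ivanov above Ferraro: 1 + 1 + 2 + 3 + 5 = 12.
Ballots ranking Ferraro above Ivanov: 12 − 12 = 0.
Ivanov wins the head-to-head 12–0.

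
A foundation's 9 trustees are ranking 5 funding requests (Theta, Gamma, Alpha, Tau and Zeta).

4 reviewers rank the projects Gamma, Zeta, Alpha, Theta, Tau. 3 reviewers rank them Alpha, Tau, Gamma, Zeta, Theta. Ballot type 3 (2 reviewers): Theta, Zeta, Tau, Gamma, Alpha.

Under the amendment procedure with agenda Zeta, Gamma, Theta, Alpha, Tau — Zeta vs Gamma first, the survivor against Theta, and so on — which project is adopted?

Round 1: Zeta vs Gamma — 2–7, Gamma advances.
Round 2: Gamma vs Theta — 7–2, Gamma advances.
Round 3: Gamma vs Alpha — 6–3, Gamma advances.
Round 4: Gamma vs Tau — 4–5, Tau advances.
Tau survives the agenda.

Tau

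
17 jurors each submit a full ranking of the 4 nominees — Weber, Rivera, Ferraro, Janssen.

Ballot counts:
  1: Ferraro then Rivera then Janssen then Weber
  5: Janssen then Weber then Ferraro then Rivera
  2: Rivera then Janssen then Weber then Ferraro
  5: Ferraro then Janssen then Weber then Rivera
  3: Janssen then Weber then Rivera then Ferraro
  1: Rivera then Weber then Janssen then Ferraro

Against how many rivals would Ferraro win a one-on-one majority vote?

1

Ferraro against each rival (17 jurors):
Ferraro vs Weber: Weber, 11–6.
Ferraro–Rivera: Ferraro 11–6.
Ferraro vs Janssen: 6 to 11, Janssen.
Ferraro beats Rivera; loses to Weber, Janssen — 1 pairwise win.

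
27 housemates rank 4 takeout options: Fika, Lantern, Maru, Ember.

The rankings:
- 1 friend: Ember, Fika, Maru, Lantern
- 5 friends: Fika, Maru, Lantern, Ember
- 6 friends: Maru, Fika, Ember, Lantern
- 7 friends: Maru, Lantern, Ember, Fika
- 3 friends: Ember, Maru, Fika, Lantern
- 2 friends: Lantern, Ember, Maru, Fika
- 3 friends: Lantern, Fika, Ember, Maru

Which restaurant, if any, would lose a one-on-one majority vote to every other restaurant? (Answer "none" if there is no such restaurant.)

Ember

Head-to-head results (27 friends):
Fika vs Lantern: Fika preferred on 1+5+6+3 = 15 ballots; Fika wins 15–12.
Fika vs Maru: 1+5+3 = 9 for Fika, 18 for Maru — Maru by 18–9.
Fika vs Ember: Fika, 14–13.
Lantern vs Maru: 2+3 = 5 for Lantern, 22 for Maru — Maru by 22–5.
Lantern vs Ember: Lantern, 17–10.
Maru vs Ember: 18 to 9, Maru.
Only Ember has no wins; Ember is the Condorcet loser.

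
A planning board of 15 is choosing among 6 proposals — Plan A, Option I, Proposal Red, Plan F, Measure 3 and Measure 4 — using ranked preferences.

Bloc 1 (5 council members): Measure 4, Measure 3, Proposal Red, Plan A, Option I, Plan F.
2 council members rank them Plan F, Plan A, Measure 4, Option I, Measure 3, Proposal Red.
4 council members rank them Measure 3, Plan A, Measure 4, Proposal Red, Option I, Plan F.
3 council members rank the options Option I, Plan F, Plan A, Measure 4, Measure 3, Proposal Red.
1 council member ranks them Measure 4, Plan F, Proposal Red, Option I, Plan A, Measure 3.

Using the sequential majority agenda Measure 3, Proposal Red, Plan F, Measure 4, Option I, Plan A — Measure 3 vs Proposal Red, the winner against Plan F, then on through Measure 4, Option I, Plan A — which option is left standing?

Round 1: Measure 3 vs Proposal Red — 14–1, Measure 3 advances.
Round 2: Measure 3 vs Plan F — 9–6, Measure 3 advances.
Round 3: Measure 3 vs Measure 4 — 4–11, Measure 4 advances.
Round 4: Measure 4 vs Option I — 12–3, Measure 4 advances.
Round 5: Measure 4 vs Plan A — 6–9, Plan A advances.
The agenda winner is Plan A.

Plan A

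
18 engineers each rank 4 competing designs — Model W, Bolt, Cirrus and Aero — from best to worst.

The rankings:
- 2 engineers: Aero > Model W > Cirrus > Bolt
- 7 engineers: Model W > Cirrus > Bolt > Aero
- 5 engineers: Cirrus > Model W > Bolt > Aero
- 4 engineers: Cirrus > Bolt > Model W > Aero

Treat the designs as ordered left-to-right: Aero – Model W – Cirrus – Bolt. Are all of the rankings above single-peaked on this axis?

Axis positions: Aero=1, Model W=2, Cirrus=3, Bolt=4.
Ballot type 1 (peak Aero at position 1): ranking walks positions 1-2-3-4, expanding outward from the peak — single-peaked.
Ballot type 2 (peak Model W at position 2): ranking walks positions 2-3-4-1, expanding outward from the peak — single-peaked.
Ballot type 3 (peak Cirrus at position 3): ranking walks positions 3-2-4-1, expanding outward from the peak — single-peaked.
Ballot type 4 (peak Cirrus at position 3): ranking walks positions 3-4-2-1, expanding outward from the peak — single-peaked.
Every ranking is single-peaked on this axis.

yes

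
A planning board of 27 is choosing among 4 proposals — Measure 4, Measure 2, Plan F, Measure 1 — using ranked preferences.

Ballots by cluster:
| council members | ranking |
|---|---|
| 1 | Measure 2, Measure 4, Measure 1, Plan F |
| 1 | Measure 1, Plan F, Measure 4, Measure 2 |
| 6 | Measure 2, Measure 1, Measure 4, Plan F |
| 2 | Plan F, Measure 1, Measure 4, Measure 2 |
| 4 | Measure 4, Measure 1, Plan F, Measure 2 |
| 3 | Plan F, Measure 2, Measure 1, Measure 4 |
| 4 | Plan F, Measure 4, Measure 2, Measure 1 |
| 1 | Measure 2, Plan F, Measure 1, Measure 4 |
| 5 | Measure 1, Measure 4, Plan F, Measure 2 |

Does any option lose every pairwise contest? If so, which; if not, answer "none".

Pairwise majorities:
Measure 4 vs Measure 2: Measure 4 is ranked higher on 1+2+4+4+5 = 16 ballots, Measure 2 on 11. Measure 4 wins 16–11.
Measure 4–Plan F: Measure 4 16–11.
Measure 4 vs Measure 1: 1+4+4 = 9 for Measure 4, 18 for Measure 1 — Measure 1 by 18–9.
Measure 2 vs Plan F: Measure 2 preferred on 1+6+1 = 8 ballots; Plan F wins 19–8.
Measure 2 vs Measure 1: 15 to 12, Measure 2.
Plan F vs Measure 1: Measure 1 wins 17–10.
Every option wins at least one matchup (Measure 4 beats Measure 2; Measure 2 beats Measure 1; Plan F beats Measure 2; Measure 1 beats Measure 4), so there is no Condorcet loser.

none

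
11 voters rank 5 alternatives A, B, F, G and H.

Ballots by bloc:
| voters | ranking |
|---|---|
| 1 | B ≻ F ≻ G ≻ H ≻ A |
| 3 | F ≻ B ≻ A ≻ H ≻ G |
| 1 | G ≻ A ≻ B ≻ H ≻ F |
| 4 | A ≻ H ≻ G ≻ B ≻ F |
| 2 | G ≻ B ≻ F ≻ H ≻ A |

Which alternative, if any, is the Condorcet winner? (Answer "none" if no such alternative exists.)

none

Pairwise majorities:
A vs B: A preferred on 1+4 = 5 ballots; B wins 6–5.
A vs F: F, 6–5.
A vs G: 3+4 = 7 for A, 4 for G — A by 7–4.
A–H: A 8–3.
B vs F: B is ranked higher on 1+1+4+2 = 8 ballots, F on 3. B wins 8–3.
B vs G: B preferred on 1+3 = 4 ballots; G wins 7–4.
B–H: B 7–4.
F vs G: G, 7–4.
F vs H: F wins 6–5.
G vs H: H wins 7–4.
No alternative is unbeaten: A loses to B; B loses to G; F loses to B; G loses to A; H loses to A. In particular A beats G beats B beats A is a majority cycle — no Condorcet winner exists.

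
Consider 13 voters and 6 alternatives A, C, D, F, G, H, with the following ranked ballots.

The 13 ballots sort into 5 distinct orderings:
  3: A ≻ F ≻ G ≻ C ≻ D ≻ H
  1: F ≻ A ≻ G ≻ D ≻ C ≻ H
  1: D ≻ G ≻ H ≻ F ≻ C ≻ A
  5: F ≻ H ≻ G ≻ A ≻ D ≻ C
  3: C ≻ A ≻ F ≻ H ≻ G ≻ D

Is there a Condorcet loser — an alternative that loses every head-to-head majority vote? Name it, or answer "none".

Pairwise majorities:
A vs C: A is ranked higher on 3+1+5 = 9 ballots, C on 4. A wins 9–4.
A vs D: 12 to 1, A.
A vs F: F, 7–6.
A vs G: A is ranked higher on 3+1+3 = 7 ballots, G on 6. A wins 7–6.
A vs H: A is ranked higher on 3+1+3 = 7 ballots, H on 6. A wins 7–6.
C vs D: 6 to 7, D.
C vs F: F, 10–3.
C–G: G 10–3.
C vs H: 3+1+3 = 7 for C, 6 for H — C by 7–6.
D vs F: F, 12–1.
D vs G: G wins 12–1.
D vs H: H, 8–5.
F–G: F 12–1.
F–H: F 12–1.
G vs H: 5 to 8, H.
Each alternative has at least one pairwise win (A beats C; C beats H; D beats C; F beats A; G beats C; H beats D) — no Condorcet loser.

none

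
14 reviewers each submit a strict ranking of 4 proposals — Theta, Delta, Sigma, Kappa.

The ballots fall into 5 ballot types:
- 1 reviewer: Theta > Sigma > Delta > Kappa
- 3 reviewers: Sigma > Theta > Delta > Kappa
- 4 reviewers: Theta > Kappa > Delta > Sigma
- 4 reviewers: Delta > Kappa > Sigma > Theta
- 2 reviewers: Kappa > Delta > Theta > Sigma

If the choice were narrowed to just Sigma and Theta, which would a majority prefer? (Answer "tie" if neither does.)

Ballots ranking Sigma above Theta: 3 + 4 = 7.
Ballots ranking Theta above Sigma: 14 − 7 = 7.
7–7: the pair ties.

tie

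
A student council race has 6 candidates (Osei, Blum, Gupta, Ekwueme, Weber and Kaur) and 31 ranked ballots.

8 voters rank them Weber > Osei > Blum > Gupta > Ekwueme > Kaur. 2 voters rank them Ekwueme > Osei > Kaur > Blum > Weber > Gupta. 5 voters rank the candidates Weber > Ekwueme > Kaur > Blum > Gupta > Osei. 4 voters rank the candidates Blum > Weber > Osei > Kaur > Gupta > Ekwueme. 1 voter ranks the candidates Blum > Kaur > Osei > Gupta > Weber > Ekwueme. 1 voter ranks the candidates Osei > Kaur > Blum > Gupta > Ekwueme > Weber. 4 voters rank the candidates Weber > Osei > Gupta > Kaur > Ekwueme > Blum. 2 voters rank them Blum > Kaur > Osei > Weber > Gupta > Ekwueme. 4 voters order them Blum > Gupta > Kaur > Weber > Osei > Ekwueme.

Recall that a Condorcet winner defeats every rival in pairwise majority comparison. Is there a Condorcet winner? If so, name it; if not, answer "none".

Weber

Head-to-head results (31 voters):
Osei vs Blum: Blum wins 16–15.
Osei vs Gupta: Osei, 22–9.
Osei vs Ekwueme: 24 to 7, Osei.
Osei vs Weber: Osei is ranked higher on 2+1+1+2 = 6 ballots, Weber on 25. Weber wins 25–6.
Osei–Kaur: Osei 19–12.
Blum vs Gupta: Blum wins 27–4.
Blum vs Ekwueme: Blum, 20–11.
Blum vs Weber: Weber wins 17–14.
Blum vs Kaur: 8+4+1+2+4 = 19 for Blum, 12 for Kaur — Blum by 19–12.
Gupta vs Ekwueme: 24 to 7, Gupta.
Gupta vs Weber: 1+1+4 = 6 for Gupta, 25 for Weber — Weber by 25–6.
Gupta–Kaur: Gupta 16–15.
Ekwueme vs Weber: Weber wins 28–3.
Ekwueme vs Kaur: 8+2+5 = 15 for Ekwueme, 16 for Kaur — Kaur by 16–15.
Weber vs Kaur: Weber wins 21–10.
Weber defeats every rival head-to-head and is the Condorcet winner.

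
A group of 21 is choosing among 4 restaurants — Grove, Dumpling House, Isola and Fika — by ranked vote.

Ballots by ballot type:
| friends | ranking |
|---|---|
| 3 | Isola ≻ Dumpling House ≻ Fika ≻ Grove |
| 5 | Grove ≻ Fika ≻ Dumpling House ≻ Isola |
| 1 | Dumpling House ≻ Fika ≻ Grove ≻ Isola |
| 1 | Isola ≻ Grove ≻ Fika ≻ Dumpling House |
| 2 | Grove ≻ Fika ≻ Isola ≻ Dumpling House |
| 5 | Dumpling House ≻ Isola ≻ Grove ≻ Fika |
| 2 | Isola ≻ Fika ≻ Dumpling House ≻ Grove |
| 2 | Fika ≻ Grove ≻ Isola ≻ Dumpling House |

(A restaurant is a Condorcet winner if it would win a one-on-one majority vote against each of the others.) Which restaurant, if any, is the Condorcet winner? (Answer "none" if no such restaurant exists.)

Check each pair by majority over 21 ballots:
Grove vs Dumpling House: 10 to 11, Dumpling House.
Grove vs Isola: Grove preferred on 5+1+2+2 = 10 ballots; Isola wins 11–10.
Grove vs Fika: Grove is ranked higher on 5+1+2+5 = 13 ballots, Fika on 8. Grove wins 13–8.
Dumpling House vs Isola: Dumpling House is ranked higher on 5+1+5 = 11 ballots, Isola on 10. Dumpling House wins 11–10.
Dumpling House vs Fika: 3+1+5 = 9 for Dumpling House, 12 for Fika — Fika by 12–9.
Isola vs Fika: 11 to 10, Isola.
Each restaurant drops at least one matchup (Grove loses to Dumpling House; Dumpling House loses to Fika; Isola loses to Dumpling House; Fika loses to Grove); the cycle Grove → Fika → Dumpling House → Grove rules out a Condorcet winner.

none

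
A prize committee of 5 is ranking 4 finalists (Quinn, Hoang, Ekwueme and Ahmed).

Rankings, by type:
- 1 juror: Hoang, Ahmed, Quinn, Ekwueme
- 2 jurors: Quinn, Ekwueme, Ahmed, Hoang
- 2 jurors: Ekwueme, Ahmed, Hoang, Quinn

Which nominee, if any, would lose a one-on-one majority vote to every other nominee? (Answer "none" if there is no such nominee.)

none

Pairwise majorities:
Quinn–Hoang: Hoang 3–2.
Quinn vs Ekwueme: Quinn wins 3–2.
Quinn vs Ahmed: Quinn preferred on 2 ballots; Ahmed wins 3–2.
Hoang vs Ekwueme: Ekwueme, 4–1.
Hoang vs Ahmed: Ahmed, 4–1.
Ekwueme vs Ahmed: Ekwueme, 4–1.
Every nominee wins at least one matchup (Quinn beats Ekwueme; Hoang beats Quinn; Ekwueme beats Hoang; Ahmed beats Quinn), so there is no Condorcet loser.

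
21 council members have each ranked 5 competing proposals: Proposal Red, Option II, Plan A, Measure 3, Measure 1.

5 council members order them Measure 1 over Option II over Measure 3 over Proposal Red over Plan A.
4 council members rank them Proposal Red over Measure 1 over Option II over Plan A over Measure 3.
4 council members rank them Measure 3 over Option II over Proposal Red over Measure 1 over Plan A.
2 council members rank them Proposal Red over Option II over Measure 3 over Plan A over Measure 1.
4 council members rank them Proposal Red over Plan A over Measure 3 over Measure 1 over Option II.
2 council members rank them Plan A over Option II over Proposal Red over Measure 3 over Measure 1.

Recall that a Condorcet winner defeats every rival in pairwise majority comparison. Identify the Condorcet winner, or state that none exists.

none

Pairwise majorities:
Proposal Red–Option II: Option II 11–10.
Proposal Red–Plan A: Proposal Red 19–2.
Proposal Red–Measure 3: Proposal Red 12–9.
Proposal Red vs Measure 1: Proposal Red wins 16–5.
Option II vs Plan A: Option II wins 15–6.
Option II–Measure 3: Option II 13–8.
Option II–Measure 1: Measure 1 13–8.
Plan A vs Measure 3: Measure 3, 11–10.
Plan A vs Measure 1: Measure 1 wins 13–8.
Measure 3 vs Measure 1: Measure 3, 12–9.
No option is unbeaten: Proposal Red loses to Option II; Option II loses to Measure 1; Plan A loses to Proposal Red; Measure 3 loses to Proposal Red; Measure 1 loses to Proposal Red. In particular Proposal Red beats Measure 1 beats Option II beats Proposal Red is a majority cycle — no Condorcet winner exists.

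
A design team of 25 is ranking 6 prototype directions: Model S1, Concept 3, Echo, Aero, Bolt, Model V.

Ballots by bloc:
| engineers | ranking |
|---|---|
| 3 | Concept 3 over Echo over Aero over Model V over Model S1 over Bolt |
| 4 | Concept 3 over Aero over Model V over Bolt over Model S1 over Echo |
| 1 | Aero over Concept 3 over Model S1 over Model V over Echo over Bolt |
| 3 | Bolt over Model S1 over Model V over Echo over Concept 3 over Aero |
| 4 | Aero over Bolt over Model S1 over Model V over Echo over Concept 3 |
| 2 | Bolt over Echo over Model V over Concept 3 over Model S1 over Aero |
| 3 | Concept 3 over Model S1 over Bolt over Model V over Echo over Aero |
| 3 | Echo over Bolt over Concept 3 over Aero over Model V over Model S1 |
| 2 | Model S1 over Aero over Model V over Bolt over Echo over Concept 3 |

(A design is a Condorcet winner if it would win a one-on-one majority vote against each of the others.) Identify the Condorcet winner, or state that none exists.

Pairwise majorities:
Model S1 vs Concept 3: Model S1 preferred on 3+4+2 = 9 ballots; Concept 3 wins 16–9.
Model S1 vs Echo: Model S1 preferred on 4+1+3+4+3+2 = 17 ballots; Model S1 wins 17–8.
Model S1 vs Aero: Aero wins 15–10.
Model S1 vs Bolt: Model S1 preferred on 3+1+3+2 = 9 ballots; Bolt wins 16–9.
Model S1 vs Model V: 1+3+4+3+2 = 13 for Model S1, 12 for Model V — Model S1 by 13–12.
Concept 3 vs Echo: Concept 3 preferred on 3+4+1+3 = 11 ballots; Echo wins 14–11.
Concept 3 vs Aero: 3+4+3+2+3+3 = 18 for Concept 3, 7 for Aero — Concept 3 by 18–7.
Concept 3 vs Bolt: Concept 3 preferred on 3+4+1+3 = 11 ballots; Bolt wins 14–11.
Concept 3–Model V: Concept 3 14–11.
Echo vs Aero: Echo is ranked higher on 3+3+2+3+3 = 14 ballots, Aero on 11. Echo wins 14–11.
Echo vs Bolt: Echo is ranked higher on 3+1+3 = 7 ballots, Bolt on 18. Bolt wins 18–7.
Echo–Model V: Model V 17–8.
Aero–Bolt: Aero 14–11.
Aero vs Model V: Aero preferred on 3+4+1+4+3+2 = 17 ballots; Aero wins 17–8.
Bolt vs Model V: 15 to 10, Bolt.
Every design loses at least once (Model S1 loses to Concept 3; Concept 3 loses to Echo; Echo loses to Model S1; Aero loses to Concept 3; Bolt loses to Aero; Model V loses to Model S1). The majority relation contains the cycle Model S1 > Echo > Concept 3 > Model S1, so there is no Condorcet winner.

none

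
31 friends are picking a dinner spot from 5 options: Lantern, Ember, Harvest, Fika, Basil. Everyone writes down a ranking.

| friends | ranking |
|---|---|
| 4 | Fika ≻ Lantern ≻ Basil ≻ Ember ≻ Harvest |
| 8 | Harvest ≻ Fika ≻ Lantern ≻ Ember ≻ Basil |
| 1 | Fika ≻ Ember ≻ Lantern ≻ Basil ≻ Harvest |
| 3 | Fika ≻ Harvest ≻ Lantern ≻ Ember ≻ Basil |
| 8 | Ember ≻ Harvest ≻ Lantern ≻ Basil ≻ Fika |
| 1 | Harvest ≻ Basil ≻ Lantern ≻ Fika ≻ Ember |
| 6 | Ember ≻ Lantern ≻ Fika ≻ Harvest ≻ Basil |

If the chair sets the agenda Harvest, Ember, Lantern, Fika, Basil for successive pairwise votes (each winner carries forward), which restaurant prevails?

Fika

Round 1: Harvest vs Ember — 12–19, Ember advances.
Round 2: Ember vs Lantern — 15–16, Lantern advances.
Round 3: Lantern vs Fika — 15–16, Fika advances.
Round 4: Fika vs Basil — 22–9, Fika advances.
The agenda winner is Fika.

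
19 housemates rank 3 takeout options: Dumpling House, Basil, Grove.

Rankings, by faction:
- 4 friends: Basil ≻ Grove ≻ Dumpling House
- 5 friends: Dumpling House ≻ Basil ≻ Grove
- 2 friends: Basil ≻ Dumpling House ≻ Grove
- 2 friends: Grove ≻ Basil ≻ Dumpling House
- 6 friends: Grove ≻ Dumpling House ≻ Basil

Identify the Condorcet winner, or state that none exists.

Check each pair by majority over 19 ballots:
Dumpling House vs Basil: Dumpling House preferred on 5+6 = 11 ballots; Dumpling House wins 11–8.
Dumpling House vs Grove: 5+2 = 7 for Dumpling House, 12 for Grove — Grove by 12–7.
Basil vs Grove: 11 to 8, Basil.
No restaurant is unbeaten: Dumpling House loses to Grove; Basil loses to Dumpling House; Grove loses to Basil. In particular Dumpling House beats Basil beats Grove beats Dumpling House is a majority cycle — no Condorcet winner exists.

none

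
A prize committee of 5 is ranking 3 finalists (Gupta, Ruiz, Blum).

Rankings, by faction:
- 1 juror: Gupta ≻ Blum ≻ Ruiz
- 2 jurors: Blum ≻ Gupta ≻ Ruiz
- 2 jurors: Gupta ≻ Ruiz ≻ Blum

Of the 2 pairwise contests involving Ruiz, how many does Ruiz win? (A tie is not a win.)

Ruiz against each rival (5 jurors):
Ruiz vs Gupta: Gupta wins 5–0.
Ruiz vs Blum: 2 to 3, Blum.
Ruiz beats no one; loses to Gupta, Blum — 0 pairwise wins.

0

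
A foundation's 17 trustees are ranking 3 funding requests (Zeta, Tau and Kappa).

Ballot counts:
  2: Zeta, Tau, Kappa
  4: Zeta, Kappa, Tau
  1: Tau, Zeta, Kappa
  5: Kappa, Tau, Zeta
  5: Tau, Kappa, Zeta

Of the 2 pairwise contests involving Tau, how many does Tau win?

Tau against each rival (17 reviewers):
Tau–Zeta: Tau 11–6.
Tau–Kappa: Kappa 9–8.
Tau beats Zeta; loses to Kappa — 1 pairwise win.

1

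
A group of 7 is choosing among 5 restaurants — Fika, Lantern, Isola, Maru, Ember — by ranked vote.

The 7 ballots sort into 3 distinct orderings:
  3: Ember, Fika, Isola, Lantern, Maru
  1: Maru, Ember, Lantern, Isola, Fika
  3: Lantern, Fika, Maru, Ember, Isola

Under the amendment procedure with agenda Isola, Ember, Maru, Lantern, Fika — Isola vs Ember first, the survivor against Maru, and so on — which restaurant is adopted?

Lantern

Round 1: Isola vs Ember — 0–7, Ember advances.
Round 2: Ember vs Maru — 3–4, Maru advances.
Round 3: Maru vs Lantern — 1–6, Lantern advances.
Round 4: Lantern vs Fika — 4–3, Lantern advances.
Lantern survives the agenda.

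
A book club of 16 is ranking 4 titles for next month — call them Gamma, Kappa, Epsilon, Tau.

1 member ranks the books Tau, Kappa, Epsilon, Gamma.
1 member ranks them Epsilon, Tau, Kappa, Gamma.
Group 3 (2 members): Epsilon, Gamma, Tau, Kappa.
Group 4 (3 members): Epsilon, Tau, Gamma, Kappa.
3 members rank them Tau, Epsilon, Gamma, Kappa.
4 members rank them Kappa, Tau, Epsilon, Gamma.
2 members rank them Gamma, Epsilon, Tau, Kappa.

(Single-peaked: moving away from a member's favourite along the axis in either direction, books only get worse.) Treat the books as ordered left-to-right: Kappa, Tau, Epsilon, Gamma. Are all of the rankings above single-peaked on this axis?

yes

Axis positions: Kappa=1, Tau=2, Epsilon=3, Gamma=4.
Group 1 (peak Tau at position 2): ranking walks positions 2-1-3-4, expanding outward from the peak — single-peaked.
Group 2 (peak Epsilon at position 3): ranking walks positions 3-2-1-4, expanding outward from the peak — single-peaked.
Group 3 (peak Epsilon at position 3): ranking walks positions 3-4-2-1, expanding outward from the peak — single-peaked.
Group 4 (peak Epsilon at position 3): ranking walks positions 3-2-4-1, expanding outward from the peak — single-peaked.
Group 5 (peak Tau at position 2): ranking walks positions 2-3-4-1, expanding outward from the peak — single-peaked.
Group 6 (peak Kappa at position 1): ranking walks positions 1-2-3-4, expanding outward from the peak — single-peaked.
Group 7 (peak Gamma at position 4): ranking walks positions 4-3-2-1, expanding outward from the peak — single-peaked.
Every ranking is single-peaked on this axis.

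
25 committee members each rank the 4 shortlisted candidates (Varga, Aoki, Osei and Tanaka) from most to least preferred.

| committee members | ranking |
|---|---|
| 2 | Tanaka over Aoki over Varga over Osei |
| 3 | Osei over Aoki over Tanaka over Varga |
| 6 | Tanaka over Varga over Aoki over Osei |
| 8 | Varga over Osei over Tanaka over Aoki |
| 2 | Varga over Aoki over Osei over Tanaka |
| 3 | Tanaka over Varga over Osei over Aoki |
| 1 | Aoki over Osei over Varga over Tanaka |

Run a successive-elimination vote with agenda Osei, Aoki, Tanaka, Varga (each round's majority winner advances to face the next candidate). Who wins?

Round 1: Osei vs Aoki — 14–11, Osei advances.
Round 2: Osei vs Tanaka — 14–11, Osei advances.
Round 3: Osei vs Varga — 4–21, Varga advances.
Varga survives the agenda.

Varga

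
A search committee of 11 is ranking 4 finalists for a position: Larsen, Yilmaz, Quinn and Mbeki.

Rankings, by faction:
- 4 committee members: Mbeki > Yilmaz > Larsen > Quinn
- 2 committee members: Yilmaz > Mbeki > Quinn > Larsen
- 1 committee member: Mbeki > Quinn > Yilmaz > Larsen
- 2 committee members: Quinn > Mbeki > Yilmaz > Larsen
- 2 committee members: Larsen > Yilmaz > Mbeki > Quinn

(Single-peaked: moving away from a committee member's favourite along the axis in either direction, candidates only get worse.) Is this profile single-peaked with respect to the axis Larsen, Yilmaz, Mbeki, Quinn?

Axis positions: Larsen=1, Yilmaz=2, Mbeki=3, Quinn=4.
Faction 1 (peak Mbeki at position 3): ranking walks positions 3-2-1-4, expanding outward from the peak — single-peaked.
Faction 2 (peak Yilmaz at position 2): ranking walks positions 2-3-4-1, expanding outward from the peak — single-peaked.
Faction 3 (peak Mbeki at position 3): ranking walks positions 3-4-2-1, expanding outward from the peak — single-peaked.
Faction 4 (peak Quinn at position 4): ranking walks positions 4-3-2-1, expanding outward from the peak — single-peaked.
Faction 5 (peak Larsen at position 1): ranking walks positions 1-2-3-4, expanding outward from the peak — single-peaked.
Every ranking is single-peaked on this axis.

yes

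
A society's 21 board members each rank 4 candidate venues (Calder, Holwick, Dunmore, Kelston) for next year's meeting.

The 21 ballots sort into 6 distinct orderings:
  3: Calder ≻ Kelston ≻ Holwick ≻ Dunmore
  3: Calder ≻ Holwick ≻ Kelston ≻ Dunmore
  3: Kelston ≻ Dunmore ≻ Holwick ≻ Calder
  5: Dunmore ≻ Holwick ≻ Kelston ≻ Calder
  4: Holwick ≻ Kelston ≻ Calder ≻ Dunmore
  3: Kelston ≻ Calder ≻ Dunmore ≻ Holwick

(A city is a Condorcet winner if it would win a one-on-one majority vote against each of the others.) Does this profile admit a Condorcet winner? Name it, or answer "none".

none

Pairwise majorities:
Calder vs Holwick: Calder is ranked higher on 3+3+3 = 9 ballots, Holwick on 12. Holwick wins 12–9.
Calder vs Dunmore: Calder preferred on 3+3+4+3 = 13 ballots; Calder wins 13–8.
Calder vs Kelston: 3+3 = 6 for Calder, 15 for Kelston — Kelston by 15–6.
Holwick vs Dunmore: 3+3+4 = 10 for Holwick, 11 for Dunmore — Dunmore by 11–10.
Holwick vs Kelston: 3+5+4 = 12 for Holwick, 9 for Kelston — Holwick by 12–9.
Dunmore vs Kelston: Dunmore preferred on 5 ballots; Kelston wins 16–5.
Each city drops at least one matchup (Calder loses to Holwick; Holwick loses to Dunmore; Dunmore loses to Calder; Kelston loses to Holwick); the cycle Calder > Dunmore > Holwick > Calder rules out a Condorcet winner.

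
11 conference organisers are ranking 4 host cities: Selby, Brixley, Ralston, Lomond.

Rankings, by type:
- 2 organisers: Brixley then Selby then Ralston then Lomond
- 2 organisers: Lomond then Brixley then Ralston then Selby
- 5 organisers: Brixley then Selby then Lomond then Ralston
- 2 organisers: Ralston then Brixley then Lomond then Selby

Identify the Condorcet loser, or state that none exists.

Head-to-head results (11 organisers):
Selby vs Brixley: 0 to 11, Brixley.
Selby vs Ralston: Selby wins 7–4.
Selby vs Lomond: 7 to 4, Selby.
Brixley–Ralston: Brixley 9–2.
Brixley vs Lomond: Brixley wins 9–2.
Ralston vs Lomond: 4 to 7, Lomond.
Only Ralston has no wins; Ralston is the Condorcet loser.

Ralston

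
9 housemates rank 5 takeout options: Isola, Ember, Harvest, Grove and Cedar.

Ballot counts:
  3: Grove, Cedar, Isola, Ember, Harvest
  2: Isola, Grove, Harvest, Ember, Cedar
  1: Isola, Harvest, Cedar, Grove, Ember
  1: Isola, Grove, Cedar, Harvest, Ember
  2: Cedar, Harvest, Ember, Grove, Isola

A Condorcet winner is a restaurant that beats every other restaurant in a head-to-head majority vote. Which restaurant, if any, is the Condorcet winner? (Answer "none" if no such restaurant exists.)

Pairwise majorities:
Isola vs Ember: Isola, 7–2.
Isola–Harvest: Isola 7–2.
Isola–Grove: Grove 5–4.
Isola vs Cedar: Cedar, 5–4.
Ember vs Harvest: Harvest, 6–3.
Ember–Grove: Grove 7–2.
Ember–Cedar: Cedar 7–2.
Harvest vs Grove: Grove, 6–3.
Harvest vs Cedar: Cedar, 6–3.
Grove vs Cedar: Grove wins 6–3.
Grove wins every pairwise contest, so Grove is the Condorcet winner.

Grove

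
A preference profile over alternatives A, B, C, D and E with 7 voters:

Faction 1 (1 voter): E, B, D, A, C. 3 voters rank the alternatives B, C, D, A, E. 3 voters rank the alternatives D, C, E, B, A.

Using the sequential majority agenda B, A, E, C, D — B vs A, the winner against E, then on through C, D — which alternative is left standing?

Round 1: B vs A — 7–0, B advances.
Round 2: B vs E — 3–4, E advances.
Round 3: E vs C — 1–6, C advances.
Round 4: C vs D — 3–4, D advances.
The agenda winner is D.

D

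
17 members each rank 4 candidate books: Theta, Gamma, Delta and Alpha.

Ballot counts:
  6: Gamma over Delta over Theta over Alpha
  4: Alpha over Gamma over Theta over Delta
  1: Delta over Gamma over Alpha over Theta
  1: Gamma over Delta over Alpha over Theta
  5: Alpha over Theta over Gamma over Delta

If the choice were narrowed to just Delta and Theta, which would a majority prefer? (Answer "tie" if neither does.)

Theta

Ballots ranking Delta above Theta: 6 + 1 + 1 = 8.
Ballots ranking Theta above Delta: 17 − 8 = 9.
Theta wins the head-to-head 9–8.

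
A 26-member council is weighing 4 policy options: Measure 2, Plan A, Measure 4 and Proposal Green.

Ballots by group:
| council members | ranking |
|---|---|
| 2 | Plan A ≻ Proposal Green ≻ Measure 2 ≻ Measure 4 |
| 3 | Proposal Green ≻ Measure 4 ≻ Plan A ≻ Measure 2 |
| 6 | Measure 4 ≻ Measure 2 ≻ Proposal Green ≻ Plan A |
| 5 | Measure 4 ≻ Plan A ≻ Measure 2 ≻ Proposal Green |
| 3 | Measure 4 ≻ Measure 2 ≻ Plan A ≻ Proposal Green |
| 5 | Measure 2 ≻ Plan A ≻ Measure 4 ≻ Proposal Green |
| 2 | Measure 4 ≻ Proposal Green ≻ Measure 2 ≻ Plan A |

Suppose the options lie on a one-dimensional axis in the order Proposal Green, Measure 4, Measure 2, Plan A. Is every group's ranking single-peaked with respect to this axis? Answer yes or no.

no

Axis positions: Proposal Green=1, Measure 4=2, Measure 2=3, Plan A=4.
Group 1: ranking walks positions 4-1-3-2; Proposal Green is ranked above Measure 2 even though Measure 2 lies between Proposal Green and the peak Plan A on the axis — preferences dip and rise again. Not single-peaked.
Group 2: ranking walks positions 1-2-4-3; Plan A is ranked above Measure 2 even though Measure 2 lies between Plan A and the peak Proposal Green on the axis — preferences dip and rise again. Not single-peaked.
Group 3 (peak Measure 4 at position 2): ranking walks positions 2-3-1-4, expanding outward from the peak — single-peaked.
Group 4: ranking walks positions 2-4-3-1; Plan A is ranked above Measure 2 even though Measure 2 lies between Plan A and the peak Measure 4 on the axis — preferences dip and rise again. Not single-peaked.
Group 5 (peak Measure 4 at position 2): ranking walks positions 2-3-4-1, expanding outward from the peak — single-peaked.
Group 6 (peak Measure 2 at position 3): ranking walks positions 3-4-2-1, expanding outward from the peak — single-peaked.
Group 7 (peak Measure 4 at position 2): ranking walks positions 2-1-3-4, expanding outward from the peak — single-peaked.
Group 1 violates single-peakedness, so the profile is not single-peaked on this axis.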